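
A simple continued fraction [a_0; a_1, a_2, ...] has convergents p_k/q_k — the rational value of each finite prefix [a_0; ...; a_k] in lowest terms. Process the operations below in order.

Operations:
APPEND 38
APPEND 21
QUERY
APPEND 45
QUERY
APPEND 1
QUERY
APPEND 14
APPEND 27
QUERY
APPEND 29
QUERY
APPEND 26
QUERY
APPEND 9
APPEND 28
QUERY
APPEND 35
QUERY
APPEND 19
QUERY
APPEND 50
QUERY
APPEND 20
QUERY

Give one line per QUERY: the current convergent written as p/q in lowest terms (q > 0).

799/21
35993/946
36792/967
14915979/392035
433114472/11383499
11275892251/296363009
2864927944719/75298579249
100374394209896/2638128924295
1909978417932743/50199748140854
95599295290847046/2512625535966995
1913895884234873663/50302710467480754

APPEND 38: p_0 = 38·1 + 0 = 38, q_0 = 38·0 + 1 = 1 → 38/1
APPEND 21: p_1 = 21·38 + 1 = 799, q_1 = 21·1 + 0 = 21 → 799/21
APPEND 45: p_2 = 45·799 + 38 = 35993, q_2 = 45·21 + 1 = 946 → 35993/946
APPEND 1: p_3 = 1·35993 + 799 = 36792, q_3 = 1·946 + 21 = 967 → 36792/967
APPEND 14: p_4 = 14·36792 + 35993 = 551081, q_4 = 14·967 + 946 = 14484 → 551081/14484
APPEND 27: p_5 = 27·551081 + 36792 = 14915979, q_5 = 27·14484 + 967 = 392035 → 14915979/392035
APPEND 29: p_6 = 29·14915979 + 551081 = 433114472, q_6 = 29·392035 + 14484 = 11383499 → 433114472/11383499
APPEND 26: p_7 = 26·433114472 + 14915979 = 11275892251, q_7 = 26·11383499 + 392035 = 296363009 → 11275892251/296363009
APPEND 9: p_8 = 9·11275892251 + 433114472 = 101916144731, q_8 = 9·296363009 + 11383499 = 2678650580 → 101916144731/2678650580
APPEND 28: p_9 = 28·101916144731 + 11275892251 = 2864927944719, q_9 = 28·2678650580 + 296363009 = 75298579249 → 2864927944719/75298579249
APPEND 35: p_10 = 35·2864927944719 + 101916144731 = 100374394209896, q_10 = 35·75298579249 + 2678650580 = 2638128924295 → 100374394209896/2638128924295
APPEND 19: p_11 = 19·100374394209896 + 2864927944719 = 1909978417932743, q_11 = 19·2638128924295 + 75298579249 = 50199748140854 → 1909978417932743/50199748140854
APPEND 50: p_12 = 50·1909978417932743 + 100374394209896 = 95599295290847046, q_12 = 50·50199748140854 + 2638128924295 = 2512625535966995 → 95599295290847046/2512625535966995
APPEND 20: p_13 = 20·95599295290847046 + 1909978417932743 = 1913895884234873663, q_13 = 20·2512625535966995 + 50199748140854 = 50302710467480754 → 1913895884234873663/50302710467480754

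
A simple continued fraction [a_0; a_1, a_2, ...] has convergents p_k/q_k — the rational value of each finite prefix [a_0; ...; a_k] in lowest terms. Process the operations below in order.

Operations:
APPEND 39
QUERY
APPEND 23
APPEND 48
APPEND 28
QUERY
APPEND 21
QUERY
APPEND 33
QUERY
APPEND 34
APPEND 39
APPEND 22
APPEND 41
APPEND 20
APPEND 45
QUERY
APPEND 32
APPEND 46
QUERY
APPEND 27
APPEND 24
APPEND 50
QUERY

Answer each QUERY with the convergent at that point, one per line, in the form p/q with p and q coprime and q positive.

APPEND 39: p_0 = 39·1 + 0 = 39, q_0 = 39·0 + 1 = 1 → 39/1
APPEND 23: p_1 = 23·39 + 1 = 898, q_1 = 23·1 + 0 = 23 → 898/23
APPEND 48: p_2 = 48·898 + 39 = 43143, q_2 = 48·23 + 1 = 1105 → 43143/1105
APPEND 28: p_3 = 28·43143 + 898 = 1208902, q_3 = 28·1105 + 23 = 30963 → 1208902/30963
APPEND 21: p_4 = 21·1208902 + 43143 = 25430085, q_4 = 21·30963 + 1105 = 651328 → 25430085/651328
APPEND 33: p_5 = 33·25430085 + 1208902 = 840401707, q_5 = 33·651328 + 30963 = 21524787 → 840401707/21524787
APPEND 34: p_6 = 34·840401707 + 25430085 = 28599088123, q_6 = 34·21524787 + 651328 = 732494086 → 28599088123/732494086
APPEND 39: p_7 = 39·28599088123 + 840401707 = 1116204838504, q_7 = 39·732494086 + 21524787 = 28588794141 → 1116204838504/28588794141
APPEND 22: p_8 = 22·1116204838504 + 28599088123 = 24585105535211, q_8 = 22·28588794141 + 732494086 = 629685965188 → 24585105535211/629685965188
APPEND 41: p_9 = 41·24585105535211 + 1116204838504 = 1009105531782155, q_9 = 41·629685965188 + 28588794141 = 25845713366849 → 1009105531782155/25845713366849
APPEND 20: p_10 = 20·1009105531782155 + 24585105535211 = 20206695741178311, q_10 = 20·25845713366849 + 629685965188 = 517543953302168 → 20206695741178311/517543953302168
APPEND 45: p_11 = 45·20206695741178311 + 1009105531782155 = 910310413884806150, q_11 = 45·517543953302168 + 25845713366849 = 23315323611964409 → 910310413884806150/23315323611964409
APPEND 32: p_12 = 32·910310413884806150 + 20206695741178311 = 29150139940054975111, q_12 = 32·23315323611964409 + 517543953302168 = 746607899536163256 → 29150139940054975111/746607899536163256
APPEND 46: p_13 = 46·29150139940054975111 + 910310413884806150 = 1341816747656413661256, q_13 = 46·746607899536163256 + 23315323611964409 = 34367278702275474185 → 1341816747656413661256/34367278702275474185
APPEND 27: p_14 = 27·1341816747656413661256 + 29150139940054975111 = 36258202326663223829023, q_14 = 27·34367278702275474185 + 746607899536163256 = 928663132860973966251 → 36258202326663223829023/928663132860973966251
APPEND 24: p_15 = 24·36258202326663223829023 + 1341816747656413661256 = 871538672587573785557808, q_15 = 24·928663132860973966251 + 34367278702275474185 = 22322282467365650664209 → 871538672587573785557808/22322282467365650664209
APPEND 50: p_16 = 50·871538672587573785557808 + 36258202326663223829023 = 43613191831705352501719423, q_16 = 50·22322282467365650664209 + 928663132860973966251 = 1117042786501143507176701 → 43613191831705352501719423/1117042786501143507176701

39/1
1208902/30963
25430085/651328
840401707/21524787
910310413884806150/23315323611964409
1341816747656413661256/34367278702275474185
43613191831705352501719423/1117042786501143507176701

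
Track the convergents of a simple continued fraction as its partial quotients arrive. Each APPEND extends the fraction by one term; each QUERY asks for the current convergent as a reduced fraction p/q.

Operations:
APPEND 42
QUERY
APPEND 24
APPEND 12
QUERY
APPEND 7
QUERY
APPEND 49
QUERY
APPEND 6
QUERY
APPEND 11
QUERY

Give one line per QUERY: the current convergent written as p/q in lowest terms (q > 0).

APPEND 42: p_0 = 42·1 + 0 = 42, q_0 = 42·0 + 1 = 1 → 42/1
APPEND 24: p_1 = 24·42 + 1 = 1009, q_1 = 24·1 + 0 = 24 → 1009/24
APPEND 12: p_2 = 12·1009 + 42 = 12150, q_2 = 12·24 + 1 = 289 → 12150/289
APPEND 7: p_3 = 7·12150 + 1009 = 86059, q_3 = 7·289 + 24 = 2047 → 86059/2047
APPEND 49: p_4 = 49·86059 + 12150 = 4229041, q_4 = 49·2047 + 289 = 100592 → 4229041/100592
APPEND 6: p_5 = 6·4229041 + 86059 = 25460305, q_5 = 6·100592 + 2047 = 605599 → 25460305/605599
APPEND 11: p_6 = 11·25460305 + 4229041 = 284292396, q_6 = 11·605599 + 100592 = 6762181 → 284292396/6762181

42/1
12150/289
86059/2047
4229041/100592
25460305/605599
284292396/6762181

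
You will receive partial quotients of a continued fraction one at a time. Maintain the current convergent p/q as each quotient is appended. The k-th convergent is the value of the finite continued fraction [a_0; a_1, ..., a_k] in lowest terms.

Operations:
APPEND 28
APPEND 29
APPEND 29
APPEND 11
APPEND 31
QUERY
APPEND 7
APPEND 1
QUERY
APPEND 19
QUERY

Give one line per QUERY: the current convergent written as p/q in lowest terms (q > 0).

8098113/288863
65045372/2320195
1292809327/46115037

APPEND 28: p_0 = 28·1 + 0 = 28, q_0 = 28·0 + 1 = 1 → 28/1
APPEND 29: p_1 = 29·28 + 1 = 813, q_1 = 29·1 + 0 = 29 → 813/29
APPEND 29: p_2 = 29·813 + 28 = 23605, q_2 = 29·29 + 1 = 842 → 23605/842
APPEND 11: p_3 = 11·23605 + 813 = 260468, q_3 = 11·842 + 29 = 9291 → 260468/9291
APPEND 31: p_4 = 31·260468 + 23605 = 8098113, q_4 = 31·9291 + 842 = 288863 → 8098113/288863
APPEND 7: p_5 = 7·8098113 + 260468 = 56947259, q_5 = 7·288863 + 9291 = 2031332 → 56947259/2031332
APPEND 1: p_6 = 1·56947259 + 8098113 = 65045372, q_6 = 1·2031332 + 288863 = 2320195 → 65045372/2320195
APPEND 19: p_7 = 19·65045372 + 56947259 = 1292809327, q_7 = 19·2320195 + 2031332 = 46115037 → 1292809327/46115037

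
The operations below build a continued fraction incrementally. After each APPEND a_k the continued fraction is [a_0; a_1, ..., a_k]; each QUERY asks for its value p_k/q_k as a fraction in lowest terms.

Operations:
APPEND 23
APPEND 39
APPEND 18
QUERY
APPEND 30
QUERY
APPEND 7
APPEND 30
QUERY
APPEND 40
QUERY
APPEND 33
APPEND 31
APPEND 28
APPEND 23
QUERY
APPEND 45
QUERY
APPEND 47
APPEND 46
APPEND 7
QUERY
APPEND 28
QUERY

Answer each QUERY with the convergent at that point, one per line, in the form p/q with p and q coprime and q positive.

16187/703
486508/21129
103138798/4479309
4128973663/179320966
2732303048406821/118663683044436
123072248994918822/5345017037848171
1870103851619462471719/81218447140461373976
52629238805861185333884/2285683250315204109257

APPEND 23: p_0 = 23·1 + 0 = 23, q_0 = 23·0 + 1 = 1 → 23/1
APPEND 39: p_1 = 39·23 + 1 = 898, q_1 = 39·1 + 0 = 39 → 898/39
APPEND 18: p_2 = 18·898 + 23 = 16187, q_2 = 18·39 + 1 = 703 → 16187/703
APPEND 30: p_3 = 30·16187 + 898 = 486508, q_3 = 30·703 + 39 = 21129 → 486508/21129
APPEND 7: p_4 = 7·486508 + 16187 = 3421743, q_4 = 7·21129 + 703 = 148606 → 3421743/148606
APPEND 30: p_5 = 30·3421743 + 486508 = 103138798, q_5 = 30·148606 + 21129 = 4479309 → 103138798/4479309
APPEND 40: p_6 = 40·103138798 + 3421743 = 4128973663, q_6 = 40·4479309 + 148606 = 179320966 → 4128973663/179320966
APPEND 33: p_7 = 33·4128973663 + 103138798 = 136359269677, q_7 = 33·179320966 + 4479309 = 5922071187 → 136359269677/5922071187
APPEND 31: p_8 = 31·136359269677 + 4128973663 = 4231266333650, q_8 = 31·5922071187 + 179320966 = 183763527763 → 4231266333650/183763527763
APPEND 28: p_9 = 28·4231266333650 + 136359269677 = 118611816611877, q_9 = 28·183763527763 + 5922071187 = 5151300848551 → 118611816611877/5151300848551
APPEND 23: p_10 = 23·118611816611877 + 4231266333650 = 2732303048406821, q_10 = 23·5151300848551 + 183763527763 = 118663683044436 → 2732303048406821/118663683044436
APPEND 45: p_11 = 45·2732303048406821 + 118611816611877 = 123072248994918822, q_11 = 45·118663683044436 + 5151300848551 = 5345017037848171 → 123072248994918822/5345017037848171
APPEND 47: p_12 = 47·123072248994918822 + 2732303048406821 = 5787128005809591455, q_12 = 47·5345017037848171 + 118663683044436 = 251334464461908473 → 5787128005809591455/251334464461908473
APPEND 46: p_13 = 46·5787128005809591455 + 123072248994918822 = 266330960516236125752, q_13 = 46·251334464461908473 + 5345017037848171 = 11566730382285637929 → 266330960516236125752/11566730382285637929
APPEND 7: p_14 = 7·266330960516236125752 + 5787128005809591455 = 1870103851619462471719, q_14 = 7·11566730382285637929 + 251334464461908473 = 81218447140461373976 → 1870103851619462471719/81218447140461373976
APPEND 28: p_15 = 28·1870103851619462471719 + 266330960516236125752 = 52629238805861185333884, q_15 = 28·81218447140461373976 + 11566730382285637929 = 2285683250315204109257 → 52629238805861185333884/2285683250315204109257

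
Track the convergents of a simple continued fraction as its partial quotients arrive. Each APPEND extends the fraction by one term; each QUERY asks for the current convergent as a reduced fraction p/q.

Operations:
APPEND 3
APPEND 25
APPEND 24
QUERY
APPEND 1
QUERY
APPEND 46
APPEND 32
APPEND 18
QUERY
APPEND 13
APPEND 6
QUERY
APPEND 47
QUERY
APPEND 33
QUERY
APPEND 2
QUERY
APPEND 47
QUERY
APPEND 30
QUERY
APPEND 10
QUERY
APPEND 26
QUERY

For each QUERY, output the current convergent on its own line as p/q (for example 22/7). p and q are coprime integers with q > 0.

1827/601
1903/626
51597859/16973337
4093400359/1346541603
193063450623/63509050052
6375187270918/2097145193319
12943437992459/4257799436690
614716772916491/202213718717749
18454446625487189/6070669360969160
185159183027788381/60908907328409349
4832593205347985095/1589702259899612234

APPEND 3: p_0 = 3·1 + 0 = 3, q_0 = 3·0 + 1 = 1 → 3/1
APPEND 25: p_1 = 25·3 + 1 = 76, q_1 = 25·1 + 0 = 25 → 76/25
APPEND 24: p_2 = 24·76 + 3 = 1827, q_2 = 24·25 + 1 = 601 → 1827/601
APPEND 1: p_3 = 1·1827 + 76 = 1903, q_3 = 1·601 + 25 = 626 → 1903/626
APPEND 46: p_4 = 46·1903 + 1827 = 89365, q_4 = 46·626 + 601 = 29397 → 89365/29397
APPEND 32: p_5 = 32·89365 + 1903 = 2861583, q_5 = 32·29397 + 626 = 941330 → 2861583/941330
APPEND 18: p_6 = 18·2861583 + 89365 = 51597859, q_6 = 18·941330 + 29397 = 16973337 → 51597859/16973337
APPEND 13: p_7 = 13·51597859 + 2861583 = 673633750, q_7 = 13·16973337 + 941330 = 221594711 → 673633750/221594711
APPEND 6: p_8 = 6·673633750 + 51597859 = 4093400359, q_8 = 6·221594711 + 16973337 = 1346541603 → 4093400359/1346541603
APPEND 47: p_9 = 47·4093400359 + 673633750 = 193063450623, q_9 = 47·1346541603 + 221594711 = 63509050052 → 193063450623/63509050052
APPEND 33: p_10 = 33·193063450623 + 4093400359 = 6375187270918, q_10 = 33·63509050052 + 1346541603 = 2097145193319 → 6375187270918/2097145193319
APPEND 2: p_11 = 2·6375187270918 + 193063450623 = 12943437992459, q_11 = 2·2097145193319 + 63509050052 = 4257799436690 → 12943437992459/4257799436690
APPEND 47: p_12 = 47·12943437992459 + 6375187270918 = 614716772916491, q_12 = 47·4257799436690 + 2097145193319 = 202213718717749 → 614716772916491/202213718717749
APPEND 30: p_13 = 30·614716772916491 + 12943437992459 = 18454446625487189, q_13 = 30·202213718717749 + 4257799436690 = 6070669360969160 → 18454446625487189/6070669360969160
APPEND 10: p_14 = 10·18454446625487189 + 614716772916491 = 185159183027788381, q_14 = 10·6070669360969160 + 202213718717749 = 60908907328409349 → 185159183027788381/60908907328409349
APPEND 26: p_15 = 26·185159183027788381 + 18454446625487189 = 4832593205347985095, q_15 = 26·60908907328409349 + 6070669360969160 = 1589702259899612234 → 4832593205347985095/1589702259899612234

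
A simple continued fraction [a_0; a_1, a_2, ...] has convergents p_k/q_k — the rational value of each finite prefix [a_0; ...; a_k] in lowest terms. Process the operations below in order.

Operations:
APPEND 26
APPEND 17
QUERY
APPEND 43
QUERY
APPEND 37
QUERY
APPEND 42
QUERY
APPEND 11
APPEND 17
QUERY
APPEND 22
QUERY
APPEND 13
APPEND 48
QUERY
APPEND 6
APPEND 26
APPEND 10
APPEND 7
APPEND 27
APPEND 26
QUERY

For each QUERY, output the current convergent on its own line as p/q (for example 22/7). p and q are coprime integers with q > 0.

APPEND 26: p_0 = 26·1 + 0 = 26, q_0 = 26·0 + 1 = 1 → 26/1
APPEND 17: p_1 = 17·26 + 1 = 443, q_1 = 17·1 + 0 = 17 → 443/17
APPEND 43: p_2 = 43·443 + 26 = 19075, q_2 = 43·17 + 1 = 732 → 19075/732
APPEND 37: p_3 = 37·19075 + 443 = 706218, q_3 = 37·732 + 17 = 27101 → 706218/27101
APPEND 42: p_4 = 42·706218 + 19075 = 29680231, q_4 = 42·27101 + 732 = 1138974 → 29680231/1138974
APPEND 11: p_5 = 11·29680231 + 706218 = 327188759, q_5 = 11·1138974 + 27101 = 12555815 → 327188759/12555815
APPEND 17: p_6 = 17·327188759 + 29680231 = 5591889134, q_6 = 17·12555815 + 1138974 = 214587829 → 5591889134/214587829
APPEND 22: p_7 = 22·5591889134 + 327188759 = 123348749707, q_7 = 22·214587829 + 12555815 = 4733488053 → 123348749707/4733488053
APPEND 13: p_8 = 13·123348749707 + 5591889134 = 1609125635325, q_8 = 13·4733488053 + 214587829 = 61749932518 → 1609125635325/61749932518
APPEND 48: p_9 = 48·1609125635325 + 123348749707 = 77361379245307, q_9 = 48·61749932518 + 4733488053 = 2968730248917 → 77361379245307/2968730248917
APPEND 6: p_10 = 6·77361379245307 + 1609125635325 = 465777401107167, q_10 = 6·2968730248917 + 61749932518 = 17874131426020 → 465777401107167/17874131426020
APPEND 26: p_11 = 26·465777401107167 + 77361379245307 = 12187573808031649, q_11 = 26·17874131426020 + 2968730248917 = 467696147325437 → 12187573808031649/467696147325437
APPEND 10: p_12 = 10·12187573808031649 + 465777401107167 = 122341515481423657, q_12 = 10·467696147325437 + 17874131426020 = 4694835604680390 → 122341515481423657/4694835604680390
APPEND 7: p_13 = 7·122341515481423657 + 12187573808031649 = 868578182177997248, q_13 = 7·4694835604680390 + 467696147325437 = 33331545380088167 → 868578182177997248/33331545380088167
APPEND 27: p_14 = 27·868578182177997248 + 122341515481423657 = 23573952434287349353, q_14 = 27·33331545380088167 + 4694835604680390 = 904646560867060899 → 23573952434287349353/904646560867060899
APPEND 26: p_15 = 26·23573952434287349353 + 868578182177997248 = 613791341473649080426, q_15 = 26·904646560867060899 + 33331545380088167 = 23554142127923671541 → 613791341473649080426/23554142127923671541

443/17
19075/732
706218/27101
29680231/1138974
5591889134/214587829
123348749707/4733488053
77361379245307/2968730248917
613791341473649080426/23554142127923671541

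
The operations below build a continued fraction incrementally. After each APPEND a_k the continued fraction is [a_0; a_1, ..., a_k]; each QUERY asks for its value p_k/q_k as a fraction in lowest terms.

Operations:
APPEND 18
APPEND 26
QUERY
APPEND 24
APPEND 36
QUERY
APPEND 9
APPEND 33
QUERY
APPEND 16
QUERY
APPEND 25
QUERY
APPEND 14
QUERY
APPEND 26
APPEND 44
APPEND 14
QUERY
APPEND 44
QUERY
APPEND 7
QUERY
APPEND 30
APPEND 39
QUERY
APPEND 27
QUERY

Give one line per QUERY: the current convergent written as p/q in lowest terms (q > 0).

APPEND 18: p_0 = 18·1 + 0 = 18, q_0 = 18·0 + 1 = 1 → 18/1
APPEND 26: p_1 = 26·18 + 1 = 469, q_1 = 26·1 + 0 = 26 → 469/26
APPEND 24: p_2 = 24·469 + 18 = 11274, q_2 = 24·26 + 1 = 625 → 11274/625
APPEND 36: p_3 = 36·11274 + 469 = 406333, q_3 = 36·625 + 26 = 22526 → 406333/22526
APPEND 9: p_4 = 9·406333 + 11274 = 3668271, q_4 = 9·22526 + 625 = 203359 → 3668271/203359
APPEND 33: p_5 = 33·3668271 + 406333 = 121459276, q_5 = 33·203359 + 22526 = 6733373 → 121459276/6733373
APPEND 16: p_6 = 16·121459276 + 3668271 = 1947016687, q_6 = 16·6733373 + 203359 = 107937327 → 1947016687/107937327
APPEND 25: p_7 = 25·1947016687 + 121459276 = 48796876451, q_7 = 25·107937327 + 6733373 = 2705166548 → 48796876451/2705166548
APPEND 14: p_8 = 14·48796876451 + 1947016687 = 685103287001, q_8 = 14·2705166548 + 107937327 = 37980268999 → 685103287001/37980268999
APPEND 26: p_9 = 26·685103287001 + 48796876451 = 17861482338477, q_9 = 26·37980268999 + 2705166548 = 990192160522 → 17861482338477/990192160522
APPEND 44: p_10 = 44·17861482338477 + 685103287001 = 786590326179989, q_10 = 44·990192160522 + 37980268999 = 43606435331967 → 786590326179989/43606435331967
APPEND 14: p_11 = 14·786590326179989 + 17861482338477 = 11030126048858323, q_11 = 14·43606435331967 + 990192160522 = 611480286808060 → 11030126048858323/611480286808060
APPEND 44: p_12 = 44·11030126048858323 + 786590326179989 = 486112136475946201, q_12 = 44·611480286808060 + 43606435331967 = 26948739054886607 → 486112136475946201/26948739054886607
APPEND 7: p_13 = 7·486112136475946201 + 11030126048858323 = 3413815081380481730, q_13 = 7·26948739054886607 + 611480286808060 = 189252653671014309 → 3413815081380481730/189252653671014309
APPEND 30: p_14 = 30·3413815081380481730 + 486112136475946201 = 102900564577890398101, q_14 = 30·189252653671014309 + 26948739054886607 = 5704528349185315877 → 102900564577890398101/5704528349185315877
APPEND 39: p_15 = 39·102900564577890398101 + 3413815081380481730 = 4016535833619106007669, q_15 = 39·5704528349185315877 + 189252653671014309 = 222665858271898333512 → 4016535833619106007669/222665858271898333512
APPEND 27: p_16 = 27·4016535833619106007669 + 102900564577890398101 = 108549368072293752605164, q_16 = 27·222665858271898333512 + 5704528349185315877 = 6017682701690440320701 → 108549368072293752605164/6017682701690440320701

469/26
406333/22526
121459276/6733373
1947016687/107937327
48796876451/2705166548
685103287001/37980268999
11030126048858323/611480286808060
486112136475946201/26948739054886607
3413815081380481730/189252653671014309
4016535833619106007669/222665858271898333512
108549368072293752605164/6017682701690440320701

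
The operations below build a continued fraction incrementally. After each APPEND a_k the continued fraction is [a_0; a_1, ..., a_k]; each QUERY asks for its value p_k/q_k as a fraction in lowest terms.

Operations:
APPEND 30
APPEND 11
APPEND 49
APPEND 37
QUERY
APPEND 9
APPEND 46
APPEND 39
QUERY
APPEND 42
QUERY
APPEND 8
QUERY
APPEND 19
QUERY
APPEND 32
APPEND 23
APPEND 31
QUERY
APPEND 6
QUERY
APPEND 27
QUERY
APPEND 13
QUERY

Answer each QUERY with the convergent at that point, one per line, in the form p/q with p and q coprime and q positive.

APPEND 30: p_0 = 30·1 + 0 = 30, q_0 = 30·0 + 1 = 1 → 30/1
APPEND 11: p_1 = 11·30 + 1 = 331, q_1 = 11·1 + 0 = 11 → 331/11
APPEND 49: p_2 = 49·331 + 30 = 16249, q_2 = 49·11 + 1 = 540 → 16249/540
APPEND 37: p_3 = 37·16249 + 331 = 601544, q_3 = 37·540 + 11 = 19991 → 601544/19991
APPEND 9: p_4 = 9·601544 + 16249 = 5430145, q_4 = 9·19991 + 540 = 180459 → 5430145/180459
APPEND 46: p_5 = 46·5430145 + 601544 = 250388214, q_5 = 46·180459 + 19991 = 8321105 → 250388214/8321105
APPEND 39: p_6 = 39·250388214 + 5430145 = 9770570491, q_6 = 39·8321105 + 180459 = 324703554 → 9770570491/324703554
APPEND 42: p_7 = 42·9770570491 + 250388214 = 410614348836, q_7 = 42·324703554 + 8321105 = 13645870373 → 410614348836/13645870373
APPEND 8: p_8 = 8·410614348836 + 9770570491 = 3294685361179, q_8 = 8·13645870373 + 324703554 = 109491666538 → 3294685361179/109491666538
APPEND 19: p_9 = 19·3294685361179 + 410614348836 = 63009636211237, q_9 = 19·109491666538 + 13645870373 = 2093987534595 → 63009636211237/2093987534595
APPEND 32: p_10 = 32·63009636211237 + 3294685361179 = 2019603044120763, q_10 = 32·2093987534595 + 109491666538 = 67117092773578 → 2019603044120763/67117092773578
APPEND 23: p_11 = 23·2019603044120763 + 63009636211237 = 46513879650988786, q_11 = 23·67117092773578 + 2093987534595 = 1545787121326889 → 46513879650988786/1545787121326889
APPEND 31: p_12 = 31·46513879650988786 + 2019603044120763 = 1443949872224773129, q_12 = 31·1545787121326889 + 67117092773578 = 47986517853907137 → 1443949872224773129/47986517853907137
APPEND 6: p_13 = 6·1443949872224773129 + 46513879650988786 = 8710213112999627560, q_13 = 6·47986517853907137 + 1545787121326889 = 289464894244769711 → 8710213112999627560/289464894244769711
APPEND 27: p_14 = 27·8710213112999627560 + 1443949872224773129 = 236619703923214717249, q_14 = 27·289464894244769711 + 47986517853907137 = 7863538662462689334 → 236619703923214717249/7863538662462689334
APPEND 13: p_15 = 13·236619703923214717249 + 8710213112999627560 = 3084766364114790951797, q_15 = 13·7863538662462689334 + 289464894244769711 = 102515467506259731053 → 3084766364114790951797/102515467506259731053

601544/19991
9770570491/324703554
410614348836/13645870373
3294685361179/109491666538
63009636211237/2093987534595
1443949872224773129/47986517853907137
8710213112999627560/289464894244769711
236619703923214717249/7863538662462689334
3084766364114790951797/102515467506259731053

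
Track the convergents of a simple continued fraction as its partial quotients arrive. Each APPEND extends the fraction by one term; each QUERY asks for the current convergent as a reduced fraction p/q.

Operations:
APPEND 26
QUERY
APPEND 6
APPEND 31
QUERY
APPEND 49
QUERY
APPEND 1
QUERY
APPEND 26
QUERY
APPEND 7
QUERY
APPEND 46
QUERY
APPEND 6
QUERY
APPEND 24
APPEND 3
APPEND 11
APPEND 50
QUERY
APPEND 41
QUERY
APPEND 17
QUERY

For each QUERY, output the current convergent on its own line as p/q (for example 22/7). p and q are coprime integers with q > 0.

APPEND 26: p_0 = 26·1 + 0 = 26, q_0 = 26·0 + 1 = 1 → 26/1
APPEND 6: p_1 = 6·26 + 1 = 157, q_1 = 6·1 + 0 = 6 → 157/6
APPEND 31: p_2 = 31·157 + 26 = 4893, q_2 = 31·6 + 1 = 187 → 4893/187
APPEND 49: p_3 = 49·4893 + 157 = 239914, q_3 = 49·187 + 6 = 9169 → 239914/9169
APPEND 1: p_4 = 1·239914 + 4893 = 244807, q_4 = 1·9169 + 187 = 9356 → 244807/9356
APPEND 26: p_5 = 26·244807 + 239914 = 6604896, q_5 = 26·9356 + 9169 = 252425 → 6604896/252425
APPEND 7: p_6 = 7·6604896 + 244807 = 46479079, q_6 = 7·252425 + 9356 = 1776331 → 46479079/1776331
APPEND 46: p_7 = 46·46479079 + 6604896 = 2144642530, q_7 = 46·1776331 + 252425 = 81963651 → 2144642530/81963651
APPEND 6: p_8 = 6·2144642530 + 46479079 = 12914334259, q_8 = 6·81963651 + 1776331 = 493558237 → 12914334259/493558237
APPEND 24: p_9 = 24·12914334259 + 2144642530 = 312088664746, q_9 = 24·493558237 + 81963651 = 11927361339 → 312088664746/11927361339
APPEND 3: p_10 = 3·312088664746 + 12914334259 = 949180328497, q_10 = 3·11927361339 + 493558237 = 36275642254 → 949180328497/36275642254
APPEND 11: p_11 = 11·949180328497 + 312088664746 = 10753072278213, q_11 = 11·36275642254 + 11927361339 = 410959426133 → 10753072278213/410959426133
APPEND 50: p_12 = 50·10753072278213 + 949180328497 = 538602794239147, q_12 = 50·410959426133 + 36275642254 = 20584246948904 → 538602794239147/20584246948904
APPEND 41: p_13 = 41·538602794239147 + 10753072278213 = 22093467636083240, q_13 = 41·20584246948904 + 410959426133 = 844365084331197 → 22093467636083240/844365084331197
APPEND 17: p_14 = 17·22093467636083240 + 538602794239147 = 376127552607654227, q_14 = 17·844365084331197 + 20584246948904 = 14374790680579253 → 376127552607654227/14374790680579253

26/1
4893/187
239914/9169
244807/9356
6604896/252425
46479079/1776331
2144642530/81963651
12914334259/493558237
538602794239147/20584246948904
22093467636083240/844365084331197
376127552607654227/14374790680579253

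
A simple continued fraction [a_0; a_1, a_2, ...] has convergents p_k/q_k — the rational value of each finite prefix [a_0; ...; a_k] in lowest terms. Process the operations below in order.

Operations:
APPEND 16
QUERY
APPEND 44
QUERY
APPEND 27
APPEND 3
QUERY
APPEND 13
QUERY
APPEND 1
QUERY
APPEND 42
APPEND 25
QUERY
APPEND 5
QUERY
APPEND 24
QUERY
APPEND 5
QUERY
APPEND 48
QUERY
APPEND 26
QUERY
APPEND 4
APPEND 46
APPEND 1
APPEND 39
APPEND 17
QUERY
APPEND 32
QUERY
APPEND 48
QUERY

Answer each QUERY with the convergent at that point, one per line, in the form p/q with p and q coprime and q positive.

APPEND 16: p_0 = 16·1 + 0 = 16, q_0 = 16·0 + 1 = 1 → 16/1
APPEND 44: p_1 = 44·16 + 1 = 705, q_1 = 44·1 + 0 = 44 → 705/44
APPEND 27: p_2 = 27·705 + 16 = 19051, q_2 = 27·44 + 1 = 1189 → 19051/1189
APPEND 3: p_3 = 3·19051 + 705 = 57858, q_3 = 3·1189 + 44 = 3611 → 57858/3611
APPEND 13: p_4 = 13·57858 + 19051 = 771205, q_4 = 13·3611 + 1189 = 48132 → 771205/48132
APPEND 1: p_5 = 1·771205 + 57858 = 829063, q_5 = 1·48132 + 3611 = 51743 → 829063/51743
APPEND 42: p_6 = 42·829063 + 771205 = 35591851, q_6 = 42·51743 + 48132 = 2221338 → 35591851/2221338
APPEND 25: p_7 = 25·35591851 + 829063 = 890625338, q_7 = 25·2221338 + 51743 = 55585193 → 890625338/55585193
APPEND 5: p_8 = 5·890625338 + 35591851 = 4488718541, q_8 = 5·55585193 + 2221338 = 280147303 → 4488718541/280147303
APPEND 24: p_9 = 24·4488718541 + 890625338 = 108619870322, q_9 = 24·280147303 + 55585193 = 6779120465 → 108619870322/6779120465
APPEND 5: p_10 = 5·108619870322 + 4488718541 = 547588070151, q_10 = 5·6779120465 + 280147303 = 34175749628 → 547588070151/34175749628
APPEND 48: p_11 = 48·547588070151 + 108619870322 = 26392847237570, q_11 = 48·34175749628 + 6779120465 = 1647215102609 → 26392847237570/1647215102609
APPEND 26: p_12 = 26·26392847237570 + 547588070151 = 686761616246971, q_12 = 26·1647215102609 + 34175749628 = 42861768417462 → 686761616246971/42861768417462
APPEND 4: p_13 = 4·686761616246971 + 26392847237570 = 2773439312225454, q_13 = 4·42861768417462 + 1647215102609 = 173094288772457 → 2773439312225454/173094288772457
APPEND 46: p_14 = 46·2773439312225454 + 686761616246971 = 128264969978617855, q_14 = 46·173094288772457 + 42861768417462 = 8005199051950484 → 128264969978617855/8005199051950484
APPEND 1: p_15 = 1·128264969978617855 + 2773439312225454 = 131038409290843309, q_15 = 1·8005199051950484 + 173094288772457 = 8178293340722941 → 131038409290843309/8178293340722941
APPEND 39: p_16 = 39·131038409290843309 + 128264969978617855 = 5238762932321506906, q_16 = 39·8178293340722941 + 8005199051950484 = 326958639340145183 → 5238762932321506906/326958639340145183
APPEND 17: p_17 = 17·5238762932321506906 + 131038409290843309 = 89190008258756460711, q_17 = 17·326958639340145183 + 8178293340722941 = 5566475162123191052 → 89190008258756460711/5566475162123191052
APPEND 32: p_18 = 32·89190008258756460711 + 5238762932321506906 = 2859319027212528249658, q_18 = 32·5566475162123191052 + 326958639340145183 = 178454163827282258847 → 2859319027212528249658/178454163827282258847
APPEND 48: p_19 = 48·2859319027212528249658 + 89190008258756460711 = 137336503314460112444295, q_19 = 48·178454163827282258847 + 5566475162123191052 = 8571366338871671615708 → 137336503314460112444295/8571366338871671615708

16/1
705/44
57858/3611
771205/48132
829063/51743
890625338/55585193
4488718541/280147303
108619870322/6779120465
547588070151/34175749628
26392847237570/1647215102609
686761616246971/42861768417462
89190008258756460711/5566475162123191052
2859319027212528249658/178454163827282258847
137336503314460112444295/8571366338871671615708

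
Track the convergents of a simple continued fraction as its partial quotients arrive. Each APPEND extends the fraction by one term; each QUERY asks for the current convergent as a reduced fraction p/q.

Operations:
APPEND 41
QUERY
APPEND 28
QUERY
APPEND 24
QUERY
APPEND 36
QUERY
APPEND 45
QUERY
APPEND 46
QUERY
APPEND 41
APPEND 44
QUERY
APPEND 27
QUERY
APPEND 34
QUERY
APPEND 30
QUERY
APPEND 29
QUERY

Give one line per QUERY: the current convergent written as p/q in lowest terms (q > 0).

41/1
1149/28
27617/673
995361/24256
44818862/1092193
2062663013/50265134
3725078768393/90776623362
100661740749006/2453030793461
3426224264234597/83493823601036
102887389667786916/2507267738824541
2987160524630055161/72794258249512725

APPEND 41: p_0 = 41·1 + 0 = 41, q_0 = 41·0 + 1 = 1 → 41/1
APPEND 28: p_1 = 28·41 + 1 = 1149, q_1 = 28·1 + 0 = 28 → 1149/28
APPEND 24: p_2 = 24·1149 + 41 = 27617, q_2 = 24·28 + 1 = 673 → 27617/673
APPEND 36: p_3 = 36·27617 + 1149 = 995361, q_3 = 36·673 + 28 = 24256 → 995361/24256
APPEND 45: p_4 = 45·995361 + 27617 = 44818862, q_4 = 45·24256 + 673 = 1092193 → 44818862/1092193
APPEND 46: p_5 = 46·44818862 + 995361 = 2062663013, q_5 = 46·1092193 + 24256 = 50265134 → 2062663013/50265134
APPEND 41: p_6 = 41·2062663013 + 44818862 = 84614002395, q_6 = 41·50265134 + 1092193 = 2061962687 → 84614002395/2061962687
APPEND 44: p_7 = 44·84614002395 + 2062663013 = 3725078768393, q_7 = 44·2061962687 + 50265134 = 90776623362 → 3725078768393/90776623362
APPEND 27: p_8 = 27·3725078768393 + 84614002395 = 100661740749006, q_8 = 27·90776623362 + 2061962687 = 2453030793461 → 100661740749006/2453030793461
APPEND 34: p_9 = 34·100661740749006 + 3725078768393 = 3426224264234597, q_9 = 34·2453030793461 + 90776623362 = 83493823601036 → 3426224264234597/83493823601036
APPEND 30: p_10 = 30·3426224264234597 + 100661740749006 = 102887389667786916, q_10 = 30·83493823601036 + 2453030793461 = 2507267738824541 → 102887389667786916/2507267738824541
APPEND 29: p_11 = 29·102887389667786916 + 3426224264234597 = 2987160524630055161, q_11 = 29·2507267738824541 + 83493823601036 = 72794258249512725 → 2987160524630055161/72794258249512725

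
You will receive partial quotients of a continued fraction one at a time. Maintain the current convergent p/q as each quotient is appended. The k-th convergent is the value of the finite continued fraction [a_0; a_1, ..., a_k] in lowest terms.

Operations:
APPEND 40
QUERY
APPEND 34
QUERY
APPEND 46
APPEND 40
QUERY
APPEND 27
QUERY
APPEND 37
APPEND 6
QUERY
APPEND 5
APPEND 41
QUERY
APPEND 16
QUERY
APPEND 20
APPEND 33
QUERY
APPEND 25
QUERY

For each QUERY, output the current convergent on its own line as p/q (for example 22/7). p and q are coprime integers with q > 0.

APPEND 40: p_0 = 40·1 + 0 = 40, q_0 = 40·0 + 1 = 1 → 40/1
APPEND 34: p_1 = 34·40 + 1 = 1361, q_1 = 34·1 + 0 = 34 → 1361/34
APPEND 46: p_2 = 46·1361 + 40 = 62646, q_2 = 46·34 + 1 = 1565 → 62646/1565
APPEND 40: p_3 = 40·62646 + 1361 = 2507201, q_3 = 40·1565 + 34 = 62634 → 2507201/62634
APPEND 27: p_4 = 27·2507201 + 62646 = 67757073, q_4 = 27·62634 + 1565 = 1692683 → 67757073/1692683
APPEND 37: p_5 = 37·67757073 + 2507201 = 2509518902, q_5 = 37·1692683 + 62634 = 62691905 → 2509518902/62691905
APPEND 6: p_6 = 6·2509518902 + 67757073 = 15124870485, q_6 = 6·62691905 + 1692683 = 377844113 → 15124870485/377844113
APPEND 5: p_7 = 5·15124870485 + 2509518902 = 78133871327, q_7 = 5·377844113 + 62691905 = 1951912470 → 78133871327/1951912470
APPEND 41: p_8 = 41·78133871327 + 15124870485 = 3218613594892, q_8 = 41·1951912470 + 377844113 = 80406255383 → 3218613594892/80406255383
APPEND 16: p_9 = 16·3218613594892 + 78133871327 = 51575951389599, q_9 = 16·80406255383 + 1951912470 = 1288451998598 → 51575951389599/1288451998598
APPEND 20: p_10 = 20·51575951389599 + 3218613594892 = 1034737641386872, q_10 = 20·1288451998598 + 80406255383 = 25849446227343 → 1034737641386872/25849446227343
APPEND 33: p_11 = 33·1034737641386872 + 51575951389599 = 34197918117156375, q_11 = 33·25849446227343 + 1288451998598 = 854320177500917 → 34197918117156375/854320177500917
APPEND 25: p_12 = 25·34197918117156375 + 1034737641386872 = 855982690570296247, q_12 = 25·854320177500917 + 25849446227343 = 21383853883750268 → 855982690570296247/21383853883750268

40/1
1361/34
2507201/62634
67757073/1692683
15124870485/377844113
3218613594892/80406255383
51575951389599/1288451998598
34197918117156375/854320177500917
855982690570296247/21383853883750268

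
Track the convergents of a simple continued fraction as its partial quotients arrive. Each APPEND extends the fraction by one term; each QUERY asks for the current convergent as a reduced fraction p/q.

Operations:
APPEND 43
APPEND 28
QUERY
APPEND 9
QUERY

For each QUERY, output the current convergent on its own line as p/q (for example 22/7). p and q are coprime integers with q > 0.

APPEND 43: p_0 = 43·1 + 0 = 43, q_0 = 43·0 + 1 = 1 → 43/1
APPEND 28: p_1 = 28·43 + 1 = 1205, q_1 = 28·1 + 0 = 28 → 1205/28
APPEND 9: p_2 = 9·1205 + 43 = 10888, q_2 = 9·28 + 1 = 253 → 10888/253

1205/28
10888/253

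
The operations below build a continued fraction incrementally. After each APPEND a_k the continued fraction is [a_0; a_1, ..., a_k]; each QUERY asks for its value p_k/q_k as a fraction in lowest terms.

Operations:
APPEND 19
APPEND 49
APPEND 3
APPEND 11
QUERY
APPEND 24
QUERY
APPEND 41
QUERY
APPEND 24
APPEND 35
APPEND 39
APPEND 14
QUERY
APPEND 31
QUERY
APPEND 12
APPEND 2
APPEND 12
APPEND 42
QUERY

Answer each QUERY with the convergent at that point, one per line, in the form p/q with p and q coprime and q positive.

APPEND 19: p_0 = 19·1 + 0 = 19, q_0 = 19·0 + 1 = 1 → 19/1
APPEND 49: p_1 = 49·19 + 1 = 932, q_1 = 49·1 + 0 = 49 → 932/49
APPEND 3: p_2 = 3·932 + 19 = 2815, q_2 = 3·49 + 1 = 148 → 2815/148
APPEND 11: p_3 = 11·2815 + 932 = 31897, q_3 = 11·148 + 49 = 1677 → 31897/1677
APPEND 24: p_4 = 24·31897 + 2815 = 768343, q_4 = 24·1677 + 148 = 40396 → 768343/40396
APPEND 41: p_5 = 41·768343 + 31897 = 31533960, q_5 = 41·40396 + 1677 = 1657913 → 31533960/1657913
APPEND 24: p_6 = 24·31533960 + 768343 = 757583383, q_6 = 24·1657913 + 40396 = 39830308 → 757583383/39830308
APPEND 35: p_7 = 35·757583383 + 31533960 = 26546952365, q_7 = 35·39830308 + 1657913 = 1395718693 → 26546952365/1395718693
APPEND 39: p_8 = 39·26546952365 + 757583383 = 1036088725618, q_8 = 39·1395718693 + 39830308 = 54472859335 → 1036088725618/54472859335
APPEND 14: p_9 = 14·1036088725618 + 26546952365 = 14531789111017, q_9 = 14·54472859335 + 1395718693 = 764015749383 → 14531789111017/764015749383
APPEND 31: p_10 = 31·14531789111017 + 1036088725618 = 451521551167145, q_10 = 31·764015749383 + 54472859335 = 23738961090208 → 451521551167145/23738961090208
APPEND 12: p_11 = 12·451521551167145 + 14531789111017 = 5432790403116757, q_11 = 12·23738961090208 + 764015749383 = 285631548831879 → 5432790403116757/285631548831879
APPEND 2: p_12 = 2·5432790403116757 + 451521551167145 = 11317102357400659, q_12 = 2·285631548831879 + 23738961090208 = 595002058753966 → 11317102357400659/595002058753966
APPEND 12: p_13 = 12·11317102357400659 + 5432790403116757 = 141238018691924665, q_13 = 12·595002058753966 + 285631548831879 = 7425656253879471 → 141238018691924665/7425656253879471
APPEND 42: p_14 = 42·141238018691924665 + 11317102357400659 = 5943313887418236589, q_14 = 42·7425656253879471 + 595002058753966 = 312472564721691748 → 5943313887418236589/312472564721691748

31897/1677
768343/40396
31533960/1657913
14531789111017/764015749383
451521551167145/23738961090208
5943313887418236589/312472564721691748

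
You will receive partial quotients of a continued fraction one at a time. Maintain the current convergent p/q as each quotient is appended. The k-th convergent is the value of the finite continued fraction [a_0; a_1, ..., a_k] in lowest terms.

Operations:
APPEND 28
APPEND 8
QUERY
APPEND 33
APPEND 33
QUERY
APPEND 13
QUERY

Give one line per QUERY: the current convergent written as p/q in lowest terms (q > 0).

APPEND 28: p_0 = 28·1 + 0 = 28, q_0 = 28·0 + 1 = 1 → 28/1
APPEND 8: p_1 = 8·28 + 1 = 225, q_1 = 8·1 + 0 = 8 → 225/8
APPEND 33: p_2 = 33·225 + 28 = 7453, q_2 = 33·8 + 1 = 265 → 7453/265
APPEND 33: p_3 = 33·7453 + 225 = 246174, q_3 = 33·265 + 8 = 8753 → 246174/8753
APPEND 13: p_4 = 13·246174 + 7453 = 3207715, q_4 = 13·8753 + 265 = 114054 → 3207715/114054

225/8
246174/8753
3207715/114054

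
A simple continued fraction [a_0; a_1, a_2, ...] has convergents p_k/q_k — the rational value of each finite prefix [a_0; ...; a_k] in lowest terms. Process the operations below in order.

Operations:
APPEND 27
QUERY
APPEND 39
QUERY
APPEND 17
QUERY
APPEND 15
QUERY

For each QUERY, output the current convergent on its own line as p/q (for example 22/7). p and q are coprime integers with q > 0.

APPEND 27: p_0 = 27·1 + 0 = 27, q_0 = 27·0 + 1 = 1 → 27/1
APPEND 39: p_1 = 39·27 + 1 = 1054, q_1 = 39·1 + 0 = 39 → 1054/39
APPEND 17: p_2 = 17·1054 + 27 = 17945, q_2 = 17·39 + 1 = 664 → 17945/664
APPEND 15: p_3 = 15·17945 + 1054 = 270229, q_3 = 15·664 + 39 = 9999 → 270229/9999

27/1
1054/39
17945/664
270229/9999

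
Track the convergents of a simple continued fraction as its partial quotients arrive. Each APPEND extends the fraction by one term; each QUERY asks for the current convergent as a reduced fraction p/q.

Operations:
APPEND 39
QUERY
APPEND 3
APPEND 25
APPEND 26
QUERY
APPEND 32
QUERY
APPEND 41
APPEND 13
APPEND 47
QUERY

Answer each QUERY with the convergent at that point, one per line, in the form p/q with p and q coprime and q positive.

APPEND 39: p_0 = 39·1 + 0 = 39, q_0 = 39·0 + 1 = 1 → 39/1
APPEND 3: p_1 = 3·39 + 1 = 118, q_1 = 3·1 + 0 = 3 → 118/3
APPEND 25: p_2 = 25·118 + 39 = 2989, q_2 = 25·3 + 1 = 76 → 2989/76
APPEND 26: p_3 = 26·2989 + 118 = 77832, q_3 = 26·76 + 3 = 1979 → 77832/1979
APPEND 32: p_4 = 32·77832 + 2989 = 2493613, q_4 = 32·1979 + 76 = 63404 → 2493613/63404
APPEND 41: p_5 = 41·2493613 + 77832 = 102315965, q_5 = 41·63404 + 1979 = 2601543 → 102315965/2601543
APPEND 13: p_6 = 13·102315965 + 2493613 = 1332601158, q_6 = 13·2601543 + 63404 = 33883463 → 1332601158/33883463
APPEND 47: p_7 = 47·1332601158 + 102315965 = 62734570391, q_7 = 47·33883463 + 2601543 = 1595124304 → 62734570391/1595124304

39/1
77832/1979
2493613/63404
62734570391/1595124304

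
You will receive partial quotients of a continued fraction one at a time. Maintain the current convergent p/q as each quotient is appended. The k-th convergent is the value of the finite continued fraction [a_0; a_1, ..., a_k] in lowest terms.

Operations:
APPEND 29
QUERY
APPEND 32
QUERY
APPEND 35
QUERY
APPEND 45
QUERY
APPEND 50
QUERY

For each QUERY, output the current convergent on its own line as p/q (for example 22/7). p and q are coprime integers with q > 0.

APPEND 29: p_0 = 29·1 + 0 = 29, q_0 = 29·0 + 1 = 1 → 29/1
APPEND 32: p_1 = 32·29 + 1 = 929, q_1 = 32·1 + 0 = 32 → 929/32
APPEND 35: p_2 = 35·929 + 29 = 32544, q_2 = 35·32 + 1 = 1121 → 32544/1121
APPEND 45: p_3 = 45·32544 + 929 = 1465409, q_3 = 45·1121 + 32 = 50477 → 1465409/50477
APPEND 50: p_4 = 50·1465409 + 32544 = 73302994, q_4 = 50·50477 + 1121 = 2524971 → 73302994/2524971

29/1
929/32
32544/1121
1465409/50477
73302994/2524971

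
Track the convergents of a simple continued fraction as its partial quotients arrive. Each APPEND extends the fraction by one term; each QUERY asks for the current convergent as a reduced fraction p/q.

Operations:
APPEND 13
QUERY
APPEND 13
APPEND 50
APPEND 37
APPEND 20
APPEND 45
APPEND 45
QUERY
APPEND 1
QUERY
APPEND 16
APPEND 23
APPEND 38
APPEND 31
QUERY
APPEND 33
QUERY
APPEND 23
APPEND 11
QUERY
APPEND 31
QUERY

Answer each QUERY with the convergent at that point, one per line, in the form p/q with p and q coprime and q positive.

13/1
12801347653/978935426
13085681789/1000678821
6046960432237227/462418797395135
199744592243978848/15274724411826403
50801642994725236889/3884866607375252847
1579451105418526094290/120782645908902240661

APPEND 13: p_0 = 13·1 + 0 = 13, q_0 = 13·0 + 1 = 1 → 13/1
APPEND 13: p_1 = 13·13 + 1 = 170, q_1 = 13·1 + 0 = 13 → 170/13
APPEND 50: p_2 = 50·170 + 13 = 8513, q_2 = 50·13 + 1 = 651 → 8513/651
APPEND 37: p_3 = 37·8513 + 170 = 315151, q_3 = 37·651 + 13 = 24100 → 315151/24100
APPEND 20: p_4 = 20·315151 + 8513 = 6311533, q_4 = 20·24100 + 651 = 482651 → 6311533/482651
APPEND 45: p_5 = 45·6311533 + 315151 = 284334136, q_5 = 45·482651 + 24100 = 21743395 → 284334136/21743395
APPEND 45: p_6 = 45·284334136 + 6311533 = 12801347653, q_6 = 45·21743395 + 482651 = 978935426 → 12801347653/978935426
APPEND 1: p_7 = 1·12801347653 + 284334136 = 13085681789, q_7 = 1·978935426 + 21743395 = 1000678821 → 13085681789/1000678821
APPEND 16: p_8 = 16·13085681789 + 12801347653 = 222172256277, q_8 = 16·1000678821 + 978935426 = 16989796562 → 222172256277/16989796562
APPEND 23: p_9 = 23·222172256277 + 13085681789 = 5123047576160, q_9 = 23·16989796562 + 1000678821 = 391765999747 → 5123047576160/391765999747
APPEND 38: p_10 = 38·5123047576160 + 222172256277 = 194897980150357, q_10 = 38·391765999747 + 16989796562 = 14904097786948 → 194897980150357/14904097786948
APPEND 31: p_11 = 31·194897980150357 + 5123047576160 = 6046960432237227, q_11 = 31·14904097786948 + 391765999747 = 462418797395135 → 6046960432237227/462418797395135
APPEND 33: p_12 = 33·6046960432237227 + 194897980150357 = 199744592243978848, q_12 = 33·462418797395135 + 14904097786948 = 15274724411826403 → 199744592243978848/15274724411826403
APPEND 23: p_13 = 23·199744592243978848 + 6046960432237227 = 4600172582043750731, q_13 = 23·15274724411826403 + 462418797395135 = 351781080269402404 → 4600172582043750731/351781080269402404
APPEND 11: p_14 = 11·4600172582043750731 + 199744592243978848 = 50801642994725236889, q_14 = 11·351781080269402404 + 15274724411826403 = 3884866607375252847 → 50801642994725236889/3884866607375252847
APPEND 31: p_15 = 31·50801642994725236889 + 4600172582043750731 = 1579451105418526094290, q_15 = 31·3884866607375252847 + 351781080269402404 = 120782645908902240661 → 1579451105418526094290/120782645908902240661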